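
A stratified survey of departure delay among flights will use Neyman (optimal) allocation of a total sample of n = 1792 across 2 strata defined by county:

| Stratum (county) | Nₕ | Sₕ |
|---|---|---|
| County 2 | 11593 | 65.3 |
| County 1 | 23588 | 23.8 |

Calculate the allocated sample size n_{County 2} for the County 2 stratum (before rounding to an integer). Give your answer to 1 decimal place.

Neyman allocation: nₕ = n·NₕSₕ / Σⱼ NⱼSⱼ.
Σ NⱼSⱼ = 11593·65.3 + 23588·23.8 = 1.3184173 × 10^6.
n_{County 2} = 1792·11593·65.3 / (1.3184173 × 10^6) = 1028.9.

1028.9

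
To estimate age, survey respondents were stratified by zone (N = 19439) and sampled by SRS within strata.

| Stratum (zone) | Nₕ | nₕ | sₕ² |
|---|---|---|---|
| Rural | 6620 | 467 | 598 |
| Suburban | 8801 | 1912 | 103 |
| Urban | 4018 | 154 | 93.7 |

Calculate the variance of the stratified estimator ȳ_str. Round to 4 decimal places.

Var(ȳ_str) = Σₕ Wₕ²(1 − fₕ)sₕ²/nₕ with Wₕ = Nₕ/N, N = 19439.
Rural: Wₕ = 0.34055250; term = 0.34055250²·(1 − 0.07054381)·598/467 = 0.1380325.
Suburban: Wₕ = 0.45274963; term = 0.45274963²·(1 − 0.21724804)·103/1912 = 0.0086435013.
Urban: Wₕ = 0.20669788; term = 0.20669788²·(1 − 0.03832753)·93.7/154 = 0.024998738.
Sum = 0.17167474.

0.1717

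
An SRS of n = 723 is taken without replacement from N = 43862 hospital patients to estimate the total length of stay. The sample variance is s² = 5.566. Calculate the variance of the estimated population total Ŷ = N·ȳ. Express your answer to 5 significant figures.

1.4567 × 10^7

Var(Ŷ) = N²·Var(ȳ) = N²·(1 − n/N)·s²/n.
f = 723/43862 = 0.01648352; Var(ȳ) = 0.98351648·5.566/723 = 0.0075715806.
Var(Ŷ) = 43862² · 0.0075715806 = 1.4566775 × 10^7.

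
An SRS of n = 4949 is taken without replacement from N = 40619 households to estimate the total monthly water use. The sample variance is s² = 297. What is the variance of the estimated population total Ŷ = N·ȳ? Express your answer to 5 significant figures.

8.6950 × 10^7

Var(Ŷ) = N²·Var(ȳ) = N²·(1 − n/N)·s²/n.
f = 4949/40619 = 0.12183953; Var(ȳ) = 0.87816047·297/4949 = 0.052700275.
Var(Ŷ) = 40619² · 0.052700275 = 8.695035 × 10^7.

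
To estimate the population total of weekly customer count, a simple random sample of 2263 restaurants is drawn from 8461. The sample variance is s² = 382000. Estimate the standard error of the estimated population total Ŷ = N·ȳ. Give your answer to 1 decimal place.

Var(Ŷ) = N²·Var(ȳ) = N²·(1 − n/N)·s²/n.
f = 2263/8461 = 0.26746247; Var(ȳ) = 0.73253753·382000/2263 = 123.65415.
Var(Ŷ) = 8461² · 123.65415 = 8.8522177 × 10^9.
SE(Ŷ) = √(8.8522177 × 10^9) = 94086.2.

94086.2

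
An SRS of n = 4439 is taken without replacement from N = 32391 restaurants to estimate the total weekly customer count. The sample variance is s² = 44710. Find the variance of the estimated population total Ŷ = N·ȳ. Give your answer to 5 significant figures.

9.1192 × 10^9

Var(Ŷ) = N²·Var(ȳ) = N²·(1 − n/N)·s²/n.
f = 4439/32391 = 0.13704424; Var(ȳ) = 0.86295576·44710/4439 = 8.6917666.
Var(Ŷ) = 32391² · 8.6917666 = 9.1192006 × 10^9.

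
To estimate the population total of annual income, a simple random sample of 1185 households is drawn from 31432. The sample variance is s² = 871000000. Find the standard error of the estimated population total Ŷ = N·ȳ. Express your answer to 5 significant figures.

Var(Ŷ) = N²·Var(ȳ) = N²·(1 − n/N)·s²/n.
f = 1185/31432 = 0.03770043; Var(ȳ) = 0.96229957·871000000/1185 = 707310.48.
Var(Ŷ) = 31432² · 707310.48 = 6.9880198 × 10^14.
SE(Ŷ) = √(6.9880198 × 10^14) = 2.6435 × 10^7.

2.6435 × 10^7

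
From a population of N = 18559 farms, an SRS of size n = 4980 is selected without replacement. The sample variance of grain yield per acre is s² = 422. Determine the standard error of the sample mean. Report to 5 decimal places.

Under SRS without replacement, Var(ȳ) = (1 − f)·s²/n with f = n/N = 4980/18559 = 0.26833342.
Var(ȳ) = (1 − 0.26833342)·422/4980 = 0.73166658·0.084738956 = 0.062000662.
SE(ȳ) = √(0.062000662) = 0.24900.

0.24900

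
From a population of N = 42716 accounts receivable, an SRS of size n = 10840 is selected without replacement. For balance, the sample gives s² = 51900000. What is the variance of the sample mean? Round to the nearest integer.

Under SRS without replacement, Var(ȳ) = (1 − f)·s²/n with f = n/N = 10840/42716 = 0.25376908.
Var(ȳ) = (1 − 0.25376908)·51900000/10840 = 0.74623092·4787.8229 = 3572.8215.

3573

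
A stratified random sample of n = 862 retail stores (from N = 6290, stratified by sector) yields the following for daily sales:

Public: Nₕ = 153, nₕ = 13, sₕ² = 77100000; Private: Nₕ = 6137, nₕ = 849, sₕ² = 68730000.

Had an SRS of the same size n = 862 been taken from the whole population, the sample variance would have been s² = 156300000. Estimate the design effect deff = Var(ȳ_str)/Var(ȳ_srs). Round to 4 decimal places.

0.4449

Var(ȳ_str) = Σ Wₕ²(1−fₕ)sₕ²/nₕ with Wₕ = Nₕ/6290:
  Public: (153/6290)²·(1−13/153)·77100000/13 = 3210.9179
  Private: (6137/6290)²·(1−849/6137)·68730000/849 = 66402.577
  → Var(ȳ_str) = 69613.495.
Var(ȳ_srs) = (1 − 862/6290)·156300000/862 = 156473.54.
deff = 69613.495 / 156473.54 = 0.4449.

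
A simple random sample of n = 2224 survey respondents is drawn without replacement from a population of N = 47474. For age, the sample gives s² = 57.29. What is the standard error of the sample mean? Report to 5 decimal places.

Under SRS without replacement, Var(ȳ) = (1 − f)·s²/n with f = n/N = 2224/47474 = 0.04684670.
Var(ȳ) = (1 − 0.04684670)·57.29/2224 = 0.95315330·0.025759892 = 0.024553126.
SE(ȳ) = √(0.024553126) = 0.15669.

0.15669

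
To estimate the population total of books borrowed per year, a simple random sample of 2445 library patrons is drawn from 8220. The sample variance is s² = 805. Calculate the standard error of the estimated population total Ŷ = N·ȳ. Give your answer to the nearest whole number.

3953

Var(Ŷ) = N²·Var(ȳ) = N²·(1 − n/N)·s²/n.
f = 2445/8220 = 0.29744526; Var(ȳ) = 0.70255474·805/2445 = 0.23131148.
Var(Ŷ) = 8220² · 0.23131148 = 1.5629347 × 10^7.
SE(Ŷ) = √(1.5629347 × 10^7) = 3953.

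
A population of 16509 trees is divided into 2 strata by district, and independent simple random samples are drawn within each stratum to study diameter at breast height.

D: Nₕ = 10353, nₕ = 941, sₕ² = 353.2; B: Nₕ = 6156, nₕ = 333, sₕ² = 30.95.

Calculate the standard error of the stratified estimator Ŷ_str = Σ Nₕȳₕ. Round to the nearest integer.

Var(Ŷ_str) = Σₕ Nₕ²(1 − fₕ)sₕ²/nₕ.
D: 10353²·(1 − 941/10353)·353.2/941 = 3.6574568 × 10^7.
B: 6156²·(1 − 333/6156)·30.95/333 = 3.3316688 × 10^6.
Sum = 3.9906237 × 10^7.
SE = √(3.9906237 × 10^7) = 6317.

6317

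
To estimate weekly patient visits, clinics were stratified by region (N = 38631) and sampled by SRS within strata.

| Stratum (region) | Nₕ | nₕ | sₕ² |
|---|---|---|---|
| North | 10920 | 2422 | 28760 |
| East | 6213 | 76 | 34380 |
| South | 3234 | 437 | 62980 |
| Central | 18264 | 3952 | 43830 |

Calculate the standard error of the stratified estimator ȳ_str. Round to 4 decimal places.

Var(ȳ_str) = Σₕ Wₕ²(1 − fₕ)sₕ²/nₕ with Wₕ = Nₕ/N, N = 38631.
North: Wₕ = 0.28267454; term = 0.28267454²·(1 − 0.22179487)·28760/2422 = 0.73838388.
East: Wₕ = 0.16082939; term = 0.16082939²·(1 − 0.01223242)·34380/76 = 11.557871.
South: Wₕ = 0.08371515; term = 0.08371515²·(1 − 0.13512678)·62980/437 = 0.873538.
Central: Wₕ = 0.47278093; term = 0.47278093²·(1 − 0.21638195)·43830/3952 = 1.9425798.
Sum = 15.112373.
SE = √(15.112373) = 3.8875.

3.8875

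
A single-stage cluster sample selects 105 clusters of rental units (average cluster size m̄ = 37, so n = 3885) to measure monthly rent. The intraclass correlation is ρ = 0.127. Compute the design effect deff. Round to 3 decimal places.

5.572

deff = 1 + (37 − 1)·0.127 = 1 + 4.572 = 5.572.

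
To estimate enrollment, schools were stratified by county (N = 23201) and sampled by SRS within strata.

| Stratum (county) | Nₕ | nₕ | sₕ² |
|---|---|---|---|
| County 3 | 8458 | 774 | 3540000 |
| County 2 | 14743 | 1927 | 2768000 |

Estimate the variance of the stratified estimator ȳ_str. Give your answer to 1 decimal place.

Var(ȳ_str) = Σₕ Wₕ²(1 − fₕ)sₕ²/nₕ with Wₕ = Nₕ/N, N = 23201.
County 3: Wₕ = 0.36455325; term = 0.36455325²·(1 − 0.09151100)·3540000/774 = 552.20957.
County 2: Wₕ = 0.63544675; term = 0.63544675²·(1 − 0.13070610)·2768000/1927 = 504.20753.
Sum = 1056.4171.

1056.4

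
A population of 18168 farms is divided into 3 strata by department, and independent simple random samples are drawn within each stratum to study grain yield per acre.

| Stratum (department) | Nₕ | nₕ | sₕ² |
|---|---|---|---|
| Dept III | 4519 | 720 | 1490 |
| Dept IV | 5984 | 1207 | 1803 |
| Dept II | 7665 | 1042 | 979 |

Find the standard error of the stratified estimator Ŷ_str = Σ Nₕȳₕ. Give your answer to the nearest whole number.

11222

Var(Ŷ_str) = Σₕ Nₕ²(1 − fₕ)sₕ²/nₕ.
Dept III: 4519²·(1 − 720/4519)·1490/720 = 3.5527562 × 10^7.
Dept IV: 5984²·(1 − 1207/5984)·1803/1207 = 4.2700728 × 10^7.
Dept II: 7665²·(1 − 1042/7665)·979/1042 = 4.7695992 × 10^7.
Sum = 1.2592428 × 10^8.
SE = √(1.2592428 × 10^8) = 11222.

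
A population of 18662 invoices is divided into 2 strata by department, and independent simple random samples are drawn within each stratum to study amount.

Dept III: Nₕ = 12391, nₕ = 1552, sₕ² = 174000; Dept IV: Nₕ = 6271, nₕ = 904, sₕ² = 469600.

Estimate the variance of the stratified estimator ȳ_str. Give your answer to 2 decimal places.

Var(ȳ_str) = Σₕ Wₕ²(1 − fₕ)sₕ²/nₕ with Wₕ = Nₕ/N, N = 18662.
Dept III: Wₕ = 0.66396956; term = 0.66396956²·(1 − 0.12525220)·174000/1552 = 43.235127.
Dept IV: Wₕ = 0.33603044; term = 0.33603044²·(1 − 0.14415564)·469600/904 = 50.200921.
Sum = 93.436048.

93.44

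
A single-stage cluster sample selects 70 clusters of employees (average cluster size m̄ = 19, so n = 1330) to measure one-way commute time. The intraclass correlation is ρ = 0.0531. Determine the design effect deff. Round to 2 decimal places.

deff = 1 + (19 − 1)·0.0531 = 1 + 0.9558 = 1.9558.

1.96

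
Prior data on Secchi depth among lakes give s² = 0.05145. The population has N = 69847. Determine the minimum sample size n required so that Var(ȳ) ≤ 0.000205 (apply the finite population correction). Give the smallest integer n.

Without fpc, n₀ = s²/D = 0.05145/0.000205 = 250.9756.
With fpc, (1 − n/N)·s²/n ≤ D requires n ≥ n₀/(1 + n₀/N) = 250.9756/(1 + 250.9756/69847) = 250.0770.
Rounding up, n = 251.

251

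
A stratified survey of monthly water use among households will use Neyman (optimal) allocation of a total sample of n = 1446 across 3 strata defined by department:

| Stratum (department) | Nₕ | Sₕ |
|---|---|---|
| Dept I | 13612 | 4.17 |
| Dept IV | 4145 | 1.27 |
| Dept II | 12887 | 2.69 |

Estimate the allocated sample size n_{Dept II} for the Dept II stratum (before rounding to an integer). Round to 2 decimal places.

518.42

Neyman allocation: nₕ = n·NₕSₕ / Σⱼ NⱼSⱼ.
Σ NⱼSⱼ = 13612·4.17 + 4145·1.27 + 12887·2.69 = 96692.22.
n_{Dept II} = 1446·12887·2.69 / 96692.22 = 518.42.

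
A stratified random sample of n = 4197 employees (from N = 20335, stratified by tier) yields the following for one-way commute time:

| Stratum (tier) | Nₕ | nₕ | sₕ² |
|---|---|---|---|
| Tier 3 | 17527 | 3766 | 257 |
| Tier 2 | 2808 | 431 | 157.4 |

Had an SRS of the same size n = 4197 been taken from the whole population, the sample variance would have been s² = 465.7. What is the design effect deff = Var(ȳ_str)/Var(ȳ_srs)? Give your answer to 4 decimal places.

0.5190

Var(ȳ_str) = Σ Wₕ²(1−fₕ)sₕ²/nₕ with Wₕ = Nₕ/20335:
  Tier 3: (17527/20335)²·(1−3766/17527)·257/3766 = 0.039803571
  Tier 2: (2808/20335)²·(1−431/2808)·157.4/431 = 0.00589475
  → Var(ȳ_str) = 0.045698321.
Var(ȳ_srs) = (1 − 4197/20335)·465.7/4197 = 0.088058808.
deff = 0.045698321 / 0.088058808 = 0.5190.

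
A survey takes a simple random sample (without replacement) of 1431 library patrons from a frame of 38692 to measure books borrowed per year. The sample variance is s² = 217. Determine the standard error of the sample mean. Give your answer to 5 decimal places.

0.38214

Under SRS without replacement, Var(ȳ) = (1 − f)·s²/n with f = n/N = 1431/38692 = 0.03698439.
Var(ȳ) = (1 − 0.03698439)·217/1431 = 0.96301561·0.15164221 = 0.14603381.
SE(ȳ) = √(0.14603381) = 0.38214.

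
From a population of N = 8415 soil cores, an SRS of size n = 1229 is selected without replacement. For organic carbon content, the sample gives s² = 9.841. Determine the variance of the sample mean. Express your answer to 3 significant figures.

Under SRS without replacement, Var(ȳ) = (1 − f)·s²/n with f = n/N = 1229/8415 = 0.14604872.
Var(ȳ) = (1 − 0.14604872)·9.841/1229 = 0.85395128·0.008007323 = 0.0068378637.

0.00684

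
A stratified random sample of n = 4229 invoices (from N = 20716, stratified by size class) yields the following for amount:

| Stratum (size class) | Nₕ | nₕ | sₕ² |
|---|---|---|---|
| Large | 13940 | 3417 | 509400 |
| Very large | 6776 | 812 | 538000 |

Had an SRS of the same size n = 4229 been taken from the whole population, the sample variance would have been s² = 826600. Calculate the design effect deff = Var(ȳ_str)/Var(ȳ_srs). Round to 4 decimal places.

Var(ȳ_str) = Σ Wₕ²(1−fₕ)sₕ²/nₕ with Wₕ = Nₕ/20716:
  Large: (13940/20716)²·(1−3417/13940)·509400/3417 = 50.957076
  Very large: (6776/20716)²·(1−812/6776)·538000/812 = 62.391507
  → Var(ȳ_str) = 113.34858.
Var(ȳ_srs) = (1 − 4229/20716)·826600/4229 = 155.55839.
deff = 113.34858 / 155.55839 = 0.7287.

0.7287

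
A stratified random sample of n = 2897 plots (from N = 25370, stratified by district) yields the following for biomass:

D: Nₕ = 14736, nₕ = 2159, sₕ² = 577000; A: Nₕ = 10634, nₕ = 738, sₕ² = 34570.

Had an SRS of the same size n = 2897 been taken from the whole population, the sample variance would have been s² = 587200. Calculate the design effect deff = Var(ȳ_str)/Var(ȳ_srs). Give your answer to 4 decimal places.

Var(ȳ_str) = Σ Wₕ²(1−fₕ)sₕ²/nₕ with Wₕ = Nₕ/25370:
  D: (14736/25370)²·(1−2159/14736)·577000/2159 = 76.955366
  A: (10634/25370)²·(1−738/10634)·34570/738 = 7.6587594
  → Var(ȳ_str) = 84.614125.
Var(ȳ_srs) = (1 − 2897/25370)·587200/2897 = 179.54699.
deff = 84.614125 / 179.54699 = 0.4713.

0.4713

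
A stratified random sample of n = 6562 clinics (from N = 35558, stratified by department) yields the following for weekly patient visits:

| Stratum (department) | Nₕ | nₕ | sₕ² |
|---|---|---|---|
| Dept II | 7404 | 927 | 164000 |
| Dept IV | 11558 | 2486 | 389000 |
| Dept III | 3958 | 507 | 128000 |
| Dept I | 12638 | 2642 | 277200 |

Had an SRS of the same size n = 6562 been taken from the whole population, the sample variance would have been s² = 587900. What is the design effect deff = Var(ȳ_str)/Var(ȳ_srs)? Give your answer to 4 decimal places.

0.4503

Var(ȳ_str) = Σ Wₕ²(1−fₕ)sₕ²/nₕ with Wₕ = Nₕ/35558:
  Dept II: (7404/35558)²·(1−927/7404)·164000/927 = 6.710112
  Dept IV: (11558/35558)²·(1−2486/11558)·389000/2486 = 12.976559
  Dept III: (3958/35558)²·(1−507/3958)·128000/507 = 2.7273954
  Dept I: (12638/35558)²·(1−2642/12638)·277200/2642 = 10.483115
  → Var(ȳ_str) = 32.897181.
Var(ȳ_srs) = (1 − 6562/35558)·587900/6562 = 73.058037.
deff = 32.897181 / 73.058037 = 0.4503.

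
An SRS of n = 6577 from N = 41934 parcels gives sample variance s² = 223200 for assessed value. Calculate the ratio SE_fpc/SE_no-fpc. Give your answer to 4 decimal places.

0.9182

f = n/N = 6577/41934 = 0.15684170.
SE_no-fpc = √(s²/n) = 5.8254996; SE_fpc = √((1−f)s²/n) = 5.3491864.
Ratio = √(1−f) = 0.91823651.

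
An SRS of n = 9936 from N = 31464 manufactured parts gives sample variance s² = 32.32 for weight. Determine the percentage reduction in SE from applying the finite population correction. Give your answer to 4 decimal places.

f = n/N = 9936/31464 = 0.31578947.
SE_no-fpc = √(s²/n) = 0.057033482; SE_fpc = √((1−f)s²/n) = 0.047176396.
Ratio = √(1−f) = 0.82717019. Reduction = 100·(1 − 0.82717019) = 17.2830%.

17.2830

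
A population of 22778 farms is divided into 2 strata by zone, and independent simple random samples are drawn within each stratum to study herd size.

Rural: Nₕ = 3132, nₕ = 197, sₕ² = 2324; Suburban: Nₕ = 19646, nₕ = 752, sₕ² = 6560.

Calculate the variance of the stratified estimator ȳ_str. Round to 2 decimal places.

6.45

Var(ȳ_str) = Σₕ Wₕ²(1 − fₕ)sₕ²/nₕ with Wₕ = Nₕ/N, N = 22778.
Rural: Wₕ = 0.13750110; term = 0.13750110²·(1 − 0.06289911)·2324/197 = 0.20901073.
Suburban: Wₕ = 0.86249890; term = 0.86249890²·(1 − 0.03827751)·6560/752 = 6.2409812.
Sum = 6.4499919.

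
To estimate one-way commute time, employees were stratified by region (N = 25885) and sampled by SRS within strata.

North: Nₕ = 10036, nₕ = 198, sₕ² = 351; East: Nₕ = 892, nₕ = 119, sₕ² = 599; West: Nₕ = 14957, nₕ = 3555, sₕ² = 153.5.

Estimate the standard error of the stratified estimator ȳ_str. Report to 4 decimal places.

Var(ȳ_str) = Σₕ Wₕ²(1 − fₕ)sₕ²/nₕ with Wₕ = Nₕ/N, N = 25885.
North: Wₕ = 0.38771489; term = 0.38771489²·(1 − 0.01972898)·351/198 = 0.26122399.
East: Wₕ = 0.03446011; term = 0.03446011²·(1 − 0.13340807)·599/119 = 0.0051799775.
West: Wₕ = 0.57782500; term = 0.57782500²·(1 − 0.23768135)·153.5/3555 = 0.010990007.
Sum = 0.27739397.
SE = √(0.27739397) = 0.5267.

0.5267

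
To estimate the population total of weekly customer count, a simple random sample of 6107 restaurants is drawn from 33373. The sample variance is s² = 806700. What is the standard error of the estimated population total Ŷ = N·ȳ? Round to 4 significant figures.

Var(Ŷ) = N²·Var(ȳ) = N²·(1 − n/N)·s²/n.
f = 6107/33373 = 0.18299224; Var(ȳ) = 0.81700776·806700/6107 = 107.92208.
Var(Ŷ) = 33373² · 107.92208 = 1.2019899 × 10^11.
SE(Ŷ) = √(1.2019899 × 10^11) = 346700.

346700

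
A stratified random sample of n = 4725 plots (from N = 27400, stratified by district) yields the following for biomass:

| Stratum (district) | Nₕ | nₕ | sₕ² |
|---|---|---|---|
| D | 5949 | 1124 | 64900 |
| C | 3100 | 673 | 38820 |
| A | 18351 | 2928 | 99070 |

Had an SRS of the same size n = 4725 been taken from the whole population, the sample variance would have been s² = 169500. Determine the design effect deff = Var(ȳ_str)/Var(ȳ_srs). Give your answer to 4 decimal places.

0.5235

Var(ȳ_str) = Σ Wₕ²(1−fₕ)sₕ²/nₕ with Wₕ = Nₕ/27400:
  D: (5949/27400)²·(1−1124/5949)·64900/1124 = 2.2075907
  C: (3100/27400)²·(1−673/3100)·38820/673 = 0.5780572
  A: (18351/27400)²·(1−2928/18351)·99070/2928 = 12.755531
  → Var(ȳ_str) = 15.541179.
Var(ȳ_srs) = (1 − 4725/27400)·169500/4725 = 29.686884.
deff = 15.541179 / 29.686884 = 0.5235.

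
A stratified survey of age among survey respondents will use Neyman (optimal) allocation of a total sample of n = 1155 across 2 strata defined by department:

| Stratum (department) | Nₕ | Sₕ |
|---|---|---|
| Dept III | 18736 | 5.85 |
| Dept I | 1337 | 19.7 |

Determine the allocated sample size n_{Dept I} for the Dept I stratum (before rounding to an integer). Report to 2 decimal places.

223.78

Neyman allocation: nₕ = n·NₕSₕ / Σⱼ NⱼSⱼ.
Σ NⱼSⱼ = 18736·5.85 + 1337·19.7 = 135944.5.
n_{Dept I} = 1155·1337·19.7 / 135944.5 = 223.78.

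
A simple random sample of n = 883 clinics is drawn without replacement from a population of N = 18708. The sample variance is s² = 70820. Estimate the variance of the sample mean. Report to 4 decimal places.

76.4183

Under SRS without replacement, Var(ȳ) = (1 − f)·s²/n with f = n/N = 883/18708 = 0.04719906.
Var(ȳ) = (1 − 0.04719906)·70820/883 = 0.95280094·80.203851 = 76.418304.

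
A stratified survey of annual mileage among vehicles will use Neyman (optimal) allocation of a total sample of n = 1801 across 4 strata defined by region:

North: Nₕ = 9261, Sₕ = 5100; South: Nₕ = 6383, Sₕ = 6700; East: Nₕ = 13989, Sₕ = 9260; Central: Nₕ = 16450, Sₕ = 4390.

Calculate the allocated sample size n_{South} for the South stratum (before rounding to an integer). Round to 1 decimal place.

Neyman allocation: nₕ = n·NₕSₕ / Σⱼ NⱼSⱼ.
Σ NⱼSⱼ = 9261·5100 + 6383·6700 + 13989·9260 + 16450·4390 = 2.9175084 × 10^8.
n_{South} = 1801·6383·6700 / (2.9175084 × 10^8) = 264.0.

264.0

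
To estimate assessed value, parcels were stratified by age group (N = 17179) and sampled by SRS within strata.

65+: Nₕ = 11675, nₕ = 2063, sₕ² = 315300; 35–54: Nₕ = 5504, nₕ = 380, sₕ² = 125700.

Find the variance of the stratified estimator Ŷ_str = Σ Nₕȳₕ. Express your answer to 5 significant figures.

2.6480 × 10^10

Var(Ŷ_str) = Σₕ Nₕ²(1 − fₕ)sₕ²/nₕ.
65+: 11675²·(1 − 2063/11675)·315300/2063 = 1.7151235 × 10^10.
35–54: 5504²·(1 − 380/5504)·125700/380 = 9.3290888 × 10^9.
Sum = 2.6480324 × 10^10.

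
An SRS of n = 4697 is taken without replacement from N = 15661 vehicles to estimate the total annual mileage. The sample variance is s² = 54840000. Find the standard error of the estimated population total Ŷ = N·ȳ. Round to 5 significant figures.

1.4159 × 10^6

Var(Ŷ) = N²·Var(ȳ) = N²·(1 − n/N)·s²/n.
f = 4697/15661 = 0.29991699; Var(ȳ) = 0.70008301·54840000/4697 = 8173.8455.
Var(Ŷ) = 15661² · 8173.8455 = 2.0047739 × 10^12.
SE(Ŷ) = √(2.0047739 × 10^12) = 1.4159 × 10^6.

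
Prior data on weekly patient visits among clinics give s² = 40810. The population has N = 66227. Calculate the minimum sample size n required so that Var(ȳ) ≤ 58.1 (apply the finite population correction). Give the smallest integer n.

Without fpc, n₀ = s²/D = 40810/58.1 = 702.4096.
With fpc, (1 − n/N)·s²/n ≤ D requires n ≥ n₀/(1 + n₀/N) = 702.4096/(1 + 702.4096/66227) = 695.0380.
Rounding up, n = 696.

696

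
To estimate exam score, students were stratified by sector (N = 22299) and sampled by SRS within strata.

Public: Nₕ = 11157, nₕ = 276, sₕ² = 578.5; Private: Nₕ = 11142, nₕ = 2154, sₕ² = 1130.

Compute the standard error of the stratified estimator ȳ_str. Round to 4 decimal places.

0.7857

Var(ȳ_str) = Σₕ Wₕ²(1 − fₕ)sₕ²/nₕ with Wₕ = Nₕ/N, N = 22299.
Public: Wₕ = 0.50033634; term = 0.50033634²·(1 − 0.02473783)·578.5/276 = 0.51172867.
Private: Wₕ = 0.49966366; term = 0.49966366²·(1 − 0.19332256)·1130/2154 = 0.10565455.
Sum = 0.61738322.
SE = √(0.61738322) = 0.7857.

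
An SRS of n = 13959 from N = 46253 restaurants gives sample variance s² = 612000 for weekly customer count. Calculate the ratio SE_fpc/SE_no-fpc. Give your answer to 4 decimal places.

0.8356

f = n/N = 13959/46253 = 0.30179664.
SE_no-fpc = √(s²/n) = 6.6213807; SE_fpc = √((1−f)s²/n) = 5.5327306.
Ratio = √(1−f) = 0.83558564.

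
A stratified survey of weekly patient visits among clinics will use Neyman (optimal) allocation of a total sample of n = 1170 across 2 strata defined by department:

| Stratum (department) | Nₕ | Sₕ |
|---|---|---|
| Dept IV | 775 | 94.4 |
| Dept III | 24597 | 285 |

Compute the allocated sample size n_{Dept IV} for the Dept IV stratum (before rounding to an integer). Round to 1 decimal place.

12.1

Neyman allocation: nₕ = n·NₕSₕ / Σⱼ NⱼSⱼ.
Σ NⱼSⱼ = 775·94.4 + 24597·285 = 7.083305 × 10^6.
n_{Dept IV} = 1170·775·94.4 / (7.083305 × 10^6) = 12.1.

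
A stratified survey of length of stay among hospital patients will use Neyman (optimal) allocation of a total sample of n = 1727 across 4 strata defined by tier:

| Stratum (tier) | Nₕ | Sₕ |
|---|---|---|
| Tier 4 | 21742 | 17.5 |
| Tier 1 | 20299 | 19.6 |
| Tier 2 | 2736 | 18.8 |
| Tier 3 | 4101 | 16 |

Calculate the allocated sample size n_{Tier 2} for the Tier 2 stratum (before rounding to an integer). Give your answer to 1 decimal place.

Neyman allocation: nₕ = n·NₕSₕ / Σⱼ NⱼSⱼ.
Σ NⱼSⱼ = 21742·17.5 + 20299·19.6 + 2736·18.8 + 4101·16 = 895398.2.
n_{Tier 2} = 1727·2736·18.8 / 895398.2 = 99.2.

99.2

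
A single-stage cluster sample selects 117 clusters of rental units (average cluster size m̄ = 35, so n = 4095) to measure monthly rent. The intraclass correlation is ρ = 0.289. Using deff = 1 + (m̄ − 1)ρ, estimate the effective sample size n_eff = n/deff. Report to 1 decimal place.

deff = 1 + (35 − 1)·0.289 = 1 + 9.826 = 10.826.
n_eff = 4095 / 10.826 = 378.3.

378.3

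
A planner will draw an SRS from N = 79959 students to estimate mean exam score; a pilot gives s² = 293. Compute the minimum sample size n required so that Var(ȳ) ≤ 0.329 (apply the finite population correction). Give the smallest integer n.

Without fpc, n₀ = s²/D = 293/0.329 = 890.5775.
With fpc, (1 − n/N)·s²/n ≤ D requires n ≥ n₀/(1 + n₀/N) = 890.5775/(1 + 890.5775/79959) = 880.7676.
Rounding up, n = 881.

881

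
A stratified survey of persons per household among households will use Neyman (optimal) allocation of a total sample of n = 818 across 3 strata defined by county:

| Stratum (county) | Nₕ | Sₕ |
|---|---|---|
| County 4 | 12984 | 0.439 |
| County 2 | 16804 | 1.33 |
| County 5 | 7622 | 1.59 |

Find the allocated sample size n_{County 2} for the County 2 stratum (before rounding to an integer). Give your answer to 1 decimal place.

455.1

Neyman allocation: nₕ = n·NₕSₕ / Σⱼ NⱼSⱼ.
Σ NⱼSⱼ = 12984·0.439 + 16804·1.33 + 7622·1.59 = 40168.276.
n_{County 2} = 818·16804·1.33 / 40168.276 = 455.1.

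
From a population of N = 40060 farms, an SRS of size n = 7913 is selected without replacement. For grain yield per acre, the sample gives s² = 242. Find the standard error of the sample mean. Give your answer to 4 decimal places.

Under SRS without replacement, Var(ȳ) = (1 − f)·s²/n with f = n/N = 7913/40060 = 0.19752871.
Var(ȳ) = (1 − 0.19752871)·242/7913 = 0.80247129·0.030582586 = 0.024541647.
SE(ȳ) = √(0.024541647) = 0.1567.

0.1567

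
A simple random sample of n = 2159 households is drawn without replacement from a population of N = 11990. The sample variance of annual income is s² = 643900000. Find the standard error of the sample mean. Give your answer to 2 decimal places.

Under SRS without replacement, Var(ȳ) = (1 − f)·s²/n with f = n/N = 2159/11990 = 0.18006672.
Var(ȳ) = (1 − 0.18006672)·643900000/2159 = 0.81993328·298239.93 = 244536.84.
SE(ȳ) = √(244536.84) = 494.51.

494.51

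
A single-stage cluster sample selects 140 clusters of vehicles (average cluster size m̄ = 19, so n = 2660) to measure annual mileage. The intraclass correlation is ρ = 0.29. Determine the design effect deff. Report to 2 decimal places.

6.22

deff = 1 + (19 − 1)·0.29 = 1 + 5.22 = 6.22.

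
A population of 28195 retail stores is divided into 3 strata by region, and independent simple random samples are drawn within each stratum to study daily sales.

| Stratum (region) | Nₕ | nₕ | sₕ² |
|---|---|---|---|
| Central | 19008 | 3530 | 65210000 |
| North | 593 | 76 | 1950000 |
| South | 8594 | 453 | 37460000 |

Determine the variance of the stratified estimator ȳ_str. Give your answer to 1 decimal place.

Var(ȳ_str) = Σₕ Wₕ²(1 − fₕ)sₕ²/nₕ with Wₕ = Nₕ/N, N = 28195.
Central: Wₕ = 0.67416209; term = 0.67416209²·(1 − 0.18571128)·65210000/3530 = 6836.7006.
North: Wₕ = 0.02103210; term = 0.02103210²·(1 − 0.12816189)·1950000/76 = 9.8951426.
South: Wₕ = 0.30480582; term = 0.30480582²·(1 − 0.05271119)·37460000/453 = 7277.7725.
Sum = 14124.368.

14124.4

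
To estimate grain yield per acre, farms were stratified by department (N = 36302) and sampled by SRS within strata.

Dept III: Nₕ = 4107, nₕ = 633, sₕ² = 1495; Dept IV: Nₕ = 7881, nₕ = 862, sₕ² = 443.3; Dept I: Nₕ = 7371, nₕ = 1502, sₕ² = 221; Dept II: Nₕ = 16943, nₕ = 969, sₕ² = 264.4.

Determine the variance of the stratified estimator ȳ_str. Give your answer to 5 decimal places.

Var(ȳ_str) = Σₕ Wₕ²(1 − fₕ)sₕ²/nₕ with Wₕ = Nₕ/N, N = 36302.
Dept III: Wₕ = 0.11313426; term = 0.11313426²·(1 − 0.15412710)·1495/633 = 0.02557001.
Dept IV: Wₕ = 0.21709548; term = 0.21709548²·(1 − 0.10937698)·443.3/862 = 0.021586684.
Dept I: Wₕ = 0.20304666; term = 0.20304666²·(1 − 0.20377154)·221/1502 = 0.0048300514.
Dept II: Wₕ = 0.46672360; term = 0.46672360²·(1 − 0.05719176)·264.4/969 = 0.056037733.
Sum = 0.10802448.

0.10802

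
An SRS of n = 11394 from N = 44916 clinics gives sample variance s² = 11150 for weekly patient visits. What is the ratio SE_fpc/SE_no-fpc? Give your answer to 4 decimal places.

0.8639

f = n/N = 11394/44916 = 0.25367352.
SE_no-fpc = √(s²/n) = 0.98923466; SE_fpc = √((1−f)s²/n) = 0.8546017.
Ratio = √(1−f) = 0.86390189.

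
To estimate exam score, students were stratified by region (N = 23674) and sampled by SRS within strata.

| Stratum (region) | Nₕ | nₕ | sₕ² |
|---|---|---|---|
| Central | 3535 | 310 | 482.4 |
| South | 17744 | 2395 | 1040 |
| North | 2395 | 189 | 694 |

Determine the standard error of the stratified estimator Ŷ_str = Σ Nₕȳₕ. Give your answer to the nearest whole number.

Var(Ŷ_str) = Σₕ Nₕ²(1 − fₕ)sₕ²/nₕ.
Central: 3535²·(1 − 310/3535)·482.4/310 = 1.7740455 × 10^7.
South: 17744²·(1 − 2395/17744)·1040/2395 = 1.1826587 × 10^8.
North: 2395²·(1 − 189/2395)·694/189 = 1.9400311 × 10^7.
Sum = 1.5540664 × 10^8.
SE = √(1.5540664 × 10^8) = 12466.

12466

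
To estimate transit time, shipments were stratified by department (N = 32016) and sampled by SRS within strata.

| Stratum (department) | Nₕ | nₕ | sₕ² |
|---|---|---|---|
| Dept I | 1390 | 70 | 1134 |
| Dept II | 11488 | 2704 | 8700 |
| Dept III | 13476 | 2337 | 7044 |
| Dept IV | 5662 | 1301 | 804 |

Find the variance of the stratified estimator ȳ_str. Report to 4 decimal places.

0.8020

Var(ȳ_str) = Σₕ Wₕ²(1 − fₕ)sₕ²/nₕ with Wₕ = Nₕ/N, N = 32016.
Dept I: Wₕ = 0.04341579; term = 0.04341579²·(1 − 0.05035971)·1134/70 = 0.028998104.
Dept II: Wₕ = 0.35882059; term = 0.35882059²·(1 − 0.23537604)·8700/2704 = 0.31674894.
Dept III: Wₕ = 0.42091454; term = 0.42091454²·(1 − 0.17341941)·7044/2337 = 0.44140139.
Dept IV: Wₕ = 0.17684908; term = 0.17684908²·(1 − 0.22977746)·804/1301 = 0.014886773.
Sum = 0.80203521.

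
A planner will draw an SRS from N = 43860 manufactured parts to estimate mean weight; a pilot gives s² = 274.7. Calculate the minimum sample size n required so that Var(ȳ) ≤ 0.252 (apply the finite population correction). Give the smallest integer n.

Without fpc, n₀ = s²/D = 274.7/0.252 = 1090.0794.
With fpc, (1 − n/N)·s²/n ≤ D requires n ≥ n₀/(1 + n₀/N) = 1090.0794/(1 + 1090.0794/43860) = 1063.6440.
Rounding up, n = 1064.

1064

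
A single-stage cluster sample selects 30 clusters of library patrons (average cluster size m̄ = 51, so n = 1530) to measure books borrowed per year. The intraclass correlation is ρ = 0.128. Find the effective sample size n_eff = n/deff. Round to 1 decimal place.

deff = 1 + (51 − 1)·0.128 = 1 + 6.4 = 7.4.
n_eff = 1530 / 7.4 = 206.8.

206.8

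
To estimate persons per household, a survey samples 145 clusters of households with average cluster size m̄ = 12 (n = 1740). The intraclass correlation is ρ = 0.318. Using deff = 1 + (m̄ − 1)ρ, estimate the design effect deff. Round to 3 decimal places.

4.498

deff = 1 + (12 − 1)·0.318 = 1 + 3.498 = 4.498.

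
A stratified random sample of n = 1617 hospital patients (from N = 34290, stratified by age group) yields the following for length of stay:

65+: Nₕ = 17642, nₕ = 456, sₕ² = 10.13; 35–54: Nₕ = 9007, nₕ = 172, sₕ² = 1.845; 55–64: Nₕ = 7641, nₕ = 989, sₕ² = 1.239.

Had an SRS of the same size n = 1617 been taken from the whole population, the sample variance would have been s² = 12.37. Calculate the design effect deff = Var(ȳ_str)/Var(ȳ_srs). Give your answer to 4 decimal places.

Var(ȳ_str) = Σ Wₕ²(1−fₕ)sₕ²/nₕ with Wₕ = Nₕ/34290:
  65+: (17642/34290)²·(1−456/17642)·10.13/456 = 0.0057283858
  35–54: (9007/34290)²·(1−172/9007)·1.845/172 = 7.2597166 × 10^-4
  55–64: (7641/34290)²·(1−989/7641)·1.239/989 = 5.4155489 × 10^-5
  → Var(ȳ_str) = 0.0065085129.
Var(ȳ_srs) = (1 − 1617/34290)·12.37/1617 = 0.0072892225.
deff = 0.0065085129 / 0.0072892225 = 0.8929.

0.8929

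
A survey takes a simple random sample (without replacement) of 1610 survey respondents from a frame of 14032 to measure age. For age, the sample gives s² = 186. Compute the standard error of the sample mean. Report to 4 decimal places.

0.3198

Under SRS without replacement, Var(ȳ) = (1 − f)·s²/n with f = n/N = 1610/14032 = 0.11473774.
Var(ȳ) = (1 − 0.11473774)·186/1610 = 0.88526226·0.11552795 = 0.10227253.
SE(ȳ) = √(0.10227253) = 0.3198.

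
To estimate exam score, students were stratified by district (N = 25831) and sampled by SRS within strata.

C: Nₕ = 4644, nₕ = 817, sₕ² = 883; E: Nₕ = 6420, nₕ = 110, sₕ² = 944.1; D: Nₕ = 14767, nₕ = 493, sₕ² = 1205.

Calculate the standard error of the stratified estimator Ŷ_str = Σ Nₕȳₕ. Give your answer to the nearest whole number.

29700

Var(Ŷ_str) = Σₕ Nₕ²(1 − fₕ)sₕ²/nₕ.
C: 4644²·(1 − 817/4644)·883/817 = 1.9208317 × 10^7.
E: 6420²·(1 − 110/6420)·944.1/110 = 3.47688 × 10^8.
D: 14767²·(1 − 493/14767)·1205/493 = 5.1520266 × 10^8.
Sum = 8.8209898 × 10^8.
SE = √(8.8209898 × 10^8) = 29700.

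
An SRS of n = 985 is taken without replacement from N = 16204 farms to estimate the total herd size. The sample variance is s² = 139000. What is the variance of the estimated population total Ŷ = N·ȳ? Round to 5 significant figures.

3.4801 × 10^10

Var(Ŷ) = N²·Var(ȳ) = N²·(1 − n/N)·s²/n.
f = 985/16204 = 0.06078746; Var(ȳ) = 0.93921254·139000/985 = 132.53862.
Var(Ŷ) = 16204² · 132.53862 = 3.4800615 × 10^10.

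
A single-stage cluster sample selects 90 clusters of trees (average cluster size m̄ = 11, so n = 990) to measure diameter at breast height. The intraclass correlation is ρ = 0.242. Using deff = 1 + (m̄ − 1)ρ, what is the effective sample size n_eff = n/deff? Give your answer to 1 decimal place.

289.5

deff = 1 + (11 − 1)·0.242 = 1 + 2.42 = 3.42.
n_eff = 990 / 3.42 = 289.5.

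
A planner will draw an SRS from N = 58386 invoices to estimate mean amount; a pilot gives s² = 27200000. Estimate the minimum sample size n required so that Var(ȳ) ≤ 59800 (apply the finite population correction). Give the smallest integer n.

452

Without fpc, n₀ = s²/D = 27200000/59800 = 454.8495.
With fpc, (1 − n/N)·s²/n ≤ D requires n ≥ n₀/(1 + n₀/N) = 454.8495/(1 + 454.8495/58386) = 451.3334.
Rounding up, n = 452.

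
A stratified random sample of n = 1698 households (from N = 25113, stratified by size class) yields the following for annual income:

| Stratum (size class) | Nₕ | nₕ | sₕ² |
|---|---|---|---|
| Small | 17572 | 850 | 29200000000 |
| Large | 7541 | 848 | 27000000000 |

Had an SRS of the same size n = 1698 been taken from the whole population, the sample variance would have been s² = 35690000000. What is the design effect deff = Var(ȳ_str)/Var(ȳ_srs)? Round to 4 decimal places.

Var(ȳ_str) = Σ Wₕ²(1−fₕ)sₕ²/nₕ with Wₕ = Nₕ/25113:
  Small: (17572/25113)²·(1−850/17572)·29200000000/850 = 1.6005754 × 10^7
  Large: (7541/25113)²·(1−848/7541)·27000000000/848 = 2.5481236 × 10^6
  → Var(ȳ_str) = 1.8553878 × 10^7.
Var(ȳ_srs) = (1 − 1698/25113)·35690000000/1698 = 1.9597669 × 10^7.
deff = (1.8553878 × 10^7) / (1.9597669 × 10^7) = 0.9467.

0.9467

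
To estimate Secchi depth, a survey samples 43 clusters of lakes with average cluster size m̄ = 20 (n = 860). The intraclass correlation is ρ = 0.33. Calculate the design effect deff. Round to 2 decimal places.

7.27

deff = 1 + (20 − 1)·0.33 = 1 + 6.27 = 7.27.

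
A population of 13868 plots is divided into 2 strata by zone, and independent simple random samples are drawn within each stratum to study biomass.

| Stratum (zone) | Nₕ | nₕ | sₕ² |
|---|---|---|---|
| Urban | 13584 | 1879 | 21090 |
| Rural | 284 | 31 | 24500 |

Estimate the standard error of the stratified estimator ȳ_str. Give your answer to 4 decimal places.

3.0943

Var(ȳ_str) = Σₕ Wₕ²(1 − fₕ)sₕ²/nₕ with Wₕ = Nₕ/N, N = 13868.
Urban: Wₕ = 0.97952120; term = 0.97952120²·(1 − 0.13832450)·21090/1879 = 9.2794284.
Rural: Wₕ = 0.02047880; term = 0.02047880²·(1 − 0.10915493)·24500/31 = 0.29526746.
Sum = 9.5746959.
SE = √(9.5746959) = 3.0943.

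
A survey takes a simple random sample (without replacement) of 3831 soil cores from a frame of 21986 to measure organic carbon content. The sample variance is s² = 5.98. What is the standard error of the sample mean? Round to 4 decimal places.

0.0359

Under SRS without replacement, Var(ȳ) = (1 − f)·s²/n with f = n/N = 3831/21986 = 0.17424725.
Var(ȳ) = (1 − 0.17424725)·5.98/3831 = 0.82575275·0.0015609501 = 0.0012889589.
SE(ȳ) = √(0.0012889589) = 0.0359.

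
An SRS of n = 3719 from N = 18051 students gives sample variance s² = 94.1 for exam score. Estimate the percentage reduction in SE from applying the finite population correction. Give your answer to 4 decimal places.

10.8949

f = n/N = 3719/18051 = 0.20602737.
SE_no-fpc = √(s²/n) = 0.1590676; SE_fpc = √((1−f)s²/n) = 0.14173741.
Ratio = √(1−f) = 0.89105142. Reduction = 100·(1 − 0.89105142) = 10.8949%.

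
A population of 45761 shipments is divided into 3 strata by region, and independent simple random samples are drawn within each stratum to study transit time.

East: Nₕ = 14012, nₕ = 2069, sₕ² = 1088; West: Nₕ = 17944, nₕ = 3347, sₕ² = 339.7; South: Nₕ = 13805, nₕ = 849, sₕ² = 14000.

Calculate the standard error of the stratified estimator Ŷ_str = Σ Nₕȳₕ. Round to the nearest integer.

55353

Var(Ŷ_str) = Σₕ Nₕ²(1 − fₕ)sₕ²/nₕ.
East: 14012²·(1 − 2069/14012)·1088/2069 = 8.7999857 × 10^7.
West: 17944²·(1 − 3347/17944)·339.7/3347 = 2.6584145 × 10^7.
South: 13805²·(1 − 849/13805)·14000/849 = 2.9493594 × 10^9.
Sum = 3.0639434 × 10^9.
SE = √(3.0639434 × 10^9) = 55353.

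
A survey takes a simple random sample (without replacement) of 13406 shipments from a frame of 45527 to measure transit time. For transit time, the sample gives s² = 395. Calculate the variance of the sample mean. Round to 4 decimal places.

0.0208

Under SRS without replacement, Var(ȳ) = (1 − f)·s²/n with f = n/N = 13406/45527 = 0.29446263.
Var(ȳ) = (1 − 0.29446263)·395/13406 = 0.70553737·0.029464419 = 0.020788249.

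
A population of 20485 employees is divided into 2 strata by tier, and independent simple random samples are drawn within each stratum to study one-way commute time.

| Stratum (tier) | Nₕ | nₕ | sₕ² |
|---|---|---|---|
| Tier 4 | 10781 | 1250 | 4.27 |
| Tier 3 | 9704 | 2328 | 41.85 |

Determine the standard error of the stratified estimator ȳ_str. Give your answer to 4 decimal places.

Var(ȳ_str) = Σₕ Wₕ²(1 − fₕ)sₕ²/nₕ with Wₕ = Nₕ/N, N = 20485.
Tier 4: Wₕ = 0.52628753; term = 0.52628753²·(1 − 0.11594472)·4.27/1250 = 8.3645666 × 10^-4.
Tier 3: Wₕ = 0.47371247; term = 0.47371247²·(1 − 0.23990107)·41.85/2328 = 0.0030662831.
Sum = 0.0039027398.
SE = √(0.0039027398) = 0.0625.

0.0625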